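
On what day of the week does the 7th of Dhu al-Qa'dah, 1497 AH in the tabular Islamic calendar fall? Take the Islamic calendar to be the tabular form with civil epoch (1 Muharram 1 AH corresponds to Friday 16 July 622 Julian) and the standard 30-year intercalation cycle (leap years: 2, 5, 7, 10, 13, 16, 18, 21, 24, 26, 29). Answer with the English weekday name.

This is JDN 2478874 (28 October 2074 Gregorian).
JDN 2478874 mod 7 = 6, and JDN 0 was a Monday, so this is a Sunday.

Sunday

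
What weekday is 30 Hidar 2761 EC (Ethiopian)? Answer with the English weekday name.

In the Gregorian calendar this is 15 December 2768 (JDN 2732400).
2732400 ≡ 6 (mod 7); counting from Monday = 0 gives Sunday.

Sunday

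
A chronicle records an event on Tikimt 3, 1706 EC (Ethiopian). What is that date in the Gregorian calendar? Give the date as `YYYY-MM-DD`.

1713-10-11

Both dates share Julian Day Number 2347004; in the Gregorian calendar that is 11 October 1713 CE.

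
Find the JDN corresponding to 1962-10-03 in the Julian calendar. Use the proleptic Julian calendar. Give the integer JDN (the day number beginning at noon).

Equivalently 16 October 1962 (Gregorian).
JDN 2299161 is 15 October 1582 CE (Gregorian); the target day is +138793 days from there, so JDN = 2437954.

2437954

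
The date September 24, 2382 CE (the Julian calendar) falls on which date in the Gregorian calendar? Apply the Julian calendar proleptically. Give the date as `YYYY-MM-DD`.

2382-10-10

The Julian–Gregorian offset here is 16 days (Julian trailing).
24 September 2382 Julian + 16 days → 10 October 2382 Gregorian.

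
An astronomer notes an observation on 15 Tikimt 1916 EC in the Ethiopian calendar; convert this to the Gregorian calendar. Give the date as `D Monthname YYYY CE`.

26 October 1923 CE

Julian Day Number of the source date = 2423719.
Converting JDN 2423719 to the Gregorian calendar gives 26 October 1923 CE.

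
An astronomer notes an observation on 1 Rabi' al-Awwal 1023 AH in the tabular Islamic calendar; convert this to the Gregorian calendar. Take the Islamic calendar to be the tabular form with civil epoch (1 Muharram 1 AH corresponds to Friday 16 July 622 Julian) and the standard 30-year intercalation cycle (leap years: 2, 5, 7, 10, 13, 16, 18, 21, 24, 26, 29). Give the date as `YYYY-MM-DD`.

Julian Day Number of the source date = 2310662.
Converting JDN 2310662 to the Gregorian calendar gives 11 April 1614 CE.

1614-04-11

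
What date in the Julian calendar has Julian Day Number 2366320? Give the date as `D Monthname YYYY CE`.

19 August 1766 CE

JDN 2366320 is 30 August 1766 in the Gregorian calendar.
In the Julian calendar that day is 19 August 1766 CE.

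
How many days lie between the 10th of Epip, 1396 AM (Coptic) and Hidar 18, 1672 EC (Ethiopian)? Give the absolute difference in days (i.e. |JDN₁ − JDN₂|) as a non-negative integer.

232

JDN of the first date = 2334863.
JDN of the second date = 2334631.
|2334631 − 2334863| = 232.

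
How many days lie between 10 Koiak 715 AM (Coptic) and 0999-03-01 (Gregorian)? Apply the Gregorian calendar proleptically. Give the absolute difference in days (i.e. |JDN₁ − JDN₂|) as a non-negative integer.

80

First date → JDN 2085917; second date → JDN 2085997.
The interval is |2085917 − 2085997| = 80 days.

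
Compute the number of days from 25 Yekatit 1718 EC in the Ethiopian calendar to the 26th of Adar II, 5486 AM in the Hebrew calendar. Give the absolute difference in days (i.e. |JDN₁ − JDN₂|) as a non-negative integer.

27

JDN of the first date = 2351529.
JDN of the second date = 2351556.
|2351556 − 2351529| = 27.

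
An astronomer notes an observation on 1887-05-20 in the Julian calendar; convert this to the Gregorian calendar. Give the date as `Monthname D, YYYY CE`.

At this point the Julian calendar is 12 days behind the Gregorian.
20 May 1887 Julian + 12 days → 1 June 1887 Gregorian.

June 1, 1887 CE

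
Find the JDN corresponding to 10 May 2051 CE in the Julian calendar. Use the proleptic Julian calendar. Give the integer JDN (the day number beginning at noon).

In the Gregorian calendar the same day is 23 May 2051.
JDN 2451545 is 1 January 2000 CE (Gregorian); the target day is +18770 days from there, so JDN = 2470315.

2470315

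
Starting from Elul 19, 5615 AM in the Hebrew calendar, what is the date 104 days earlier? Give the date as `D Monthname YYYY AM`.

4 Sivan 5615 AM

JDN of Elul 19, 5615 AM = 2398829.
2398829 − 104 = 2398725.
JDN 2398725 in the Hebrew calendar is 4 Sivan 5615 AM.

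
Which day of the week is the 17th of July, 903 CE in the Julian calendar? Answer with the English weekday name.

In the proleptic Gregorian calendar this is 22 July 903 (JDN 2051076).
2051076 ≡ 6 (mod 7); counting from Monday = 0 gives Sunday.

Sunday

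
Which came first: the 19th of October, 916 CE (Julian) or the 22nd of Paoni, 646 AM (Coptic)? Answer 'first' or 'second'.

The two dates have Julian Day Numbers 2055919 and 2060907 respectively.
Since 2055919 < 2060907, the first date comes first.

first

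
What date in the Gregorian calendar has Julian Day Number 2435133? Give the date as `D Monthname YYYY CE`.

Counting from JDN 2299161 = 15 Oct 1582 gives an offset of 135972 days.

25 January 1955 CE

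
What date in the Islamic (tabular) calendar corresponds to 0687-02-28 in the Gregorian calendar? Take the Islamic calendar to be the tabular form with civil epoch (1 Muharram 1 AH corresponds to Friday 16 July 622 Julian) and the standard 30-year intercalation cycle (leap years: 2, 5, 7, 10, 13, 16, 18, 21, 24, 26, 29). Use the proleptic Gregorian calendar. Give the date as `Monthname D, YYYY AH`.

Sha'ban 6, 67 AH

Julian Day Number of the source date = 1972040.
Converting JDN 1972040 to the tabular Islamic calendar gives 6 Sha'ban 67 AH.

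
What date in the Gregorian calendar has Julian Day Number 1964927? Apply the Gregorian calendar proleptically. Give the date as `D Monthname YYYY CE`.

8 September 667 CE

JDN 2451545 is 1 Jan 2000; 1964927 is −486618 days from there.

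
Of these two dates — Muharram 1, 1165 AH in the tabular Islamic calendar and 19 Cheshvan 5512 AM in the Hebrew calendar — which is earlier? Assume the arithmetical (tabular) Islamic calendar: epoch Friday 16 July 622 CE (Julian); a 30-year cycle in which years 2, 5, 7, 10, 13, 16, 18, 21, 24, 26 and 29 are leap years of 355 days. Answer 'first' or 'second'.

The two dates have Julian Day Numbers 2360923 and 2360910 respectively.
Since 2360910 < 2360923, the second date comes first.

second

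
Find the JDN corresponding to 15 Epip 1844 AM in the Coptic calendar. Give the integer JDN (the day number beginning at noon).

Equivalently 23 July 2128 (Gregorian).
JDN 2299161 is 15 October 1582 CE (Gregorian); the target day is +199339 days from there, so JDN = 2498500.

2498500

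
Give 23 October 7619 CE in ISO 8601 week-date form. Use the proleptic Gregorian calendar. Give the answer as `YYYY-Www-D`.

7619-W43-3

The weekday is Wednesday (ISO weekday 3).
That Wednesday belongs to ISO week 43 of ISO year 7619.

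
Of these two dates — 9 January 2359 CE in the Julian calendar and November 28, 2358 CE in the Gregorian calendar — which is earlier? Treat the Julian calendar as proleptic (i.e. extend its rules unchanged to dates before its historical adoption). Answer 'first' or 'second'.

second

The two dates have Julian Day Numbers 2582691 and 2582633 respectively.
Since 2582633 < 2582691, the second date comes first.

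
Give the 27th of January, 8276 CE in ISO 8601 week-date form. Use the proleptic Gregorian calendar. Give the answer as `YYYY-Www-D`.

8276-W04-4

The weekday is Thursday (ISO weekday 4).
That Thursday belongs to ISO week 4 of ISO year 8276.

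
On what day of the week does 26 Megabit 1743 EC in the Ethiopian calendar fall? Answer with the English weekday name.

Friday

In the Gregorian calendar this is 2 April 1751 (JDN 2360691).
JDN 2360691 mod 7 = 4, and JDN 0 was a Monday, so this is a Friday.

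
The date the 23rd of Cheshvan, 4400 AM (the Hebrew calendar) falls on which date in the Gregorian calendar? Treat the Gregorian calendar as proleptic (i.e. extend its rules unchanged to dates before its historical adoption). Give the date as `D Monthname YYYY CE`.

29 October 639 CE

Julian Day Number of the source date = 1954751.
Converting JDN 1954751 to the Gregorian calendar gives 29 October 639 CE.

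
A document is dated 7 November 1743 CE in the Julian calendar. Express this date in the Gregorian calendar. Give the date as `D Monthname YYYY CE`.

18 November 1743 CE

The Julian–Gregorian offset here is 11 days (Julian trailing).
7 November 1743 Julian + 11 days → 18 November 1743 Gregorian.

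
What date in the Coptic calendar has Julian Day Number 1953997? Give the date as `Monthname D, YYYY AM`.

The proleptic Gregorian equivalent of JDN 1953997 is 5 October 637.
In the Coptic calendar that day is Paopi 5, 354 AM.

Paopi 5, 354 AM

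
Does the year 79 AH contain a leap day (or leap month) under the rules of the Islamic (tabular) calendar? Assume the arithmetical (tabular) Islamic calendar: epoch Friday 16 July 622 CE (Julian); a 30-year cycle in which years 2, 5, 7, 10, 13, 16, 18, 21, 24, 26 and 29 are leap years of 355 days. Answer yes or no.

no

Year 79 AH is year 19 of its 30-year cycle; leap positions are 2, 5, 7, 10, 13, 16, 18, 21, 24, 26, 29, so it is a common year (354 days).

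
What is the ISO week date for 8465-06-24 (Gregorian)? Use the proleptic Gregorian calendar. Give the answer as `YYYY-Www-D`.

8465-W26-3

The weekday is Wednesday (ISO weekday 3).
That Wednesday belongs to ISO week 26 of ISO year 8465.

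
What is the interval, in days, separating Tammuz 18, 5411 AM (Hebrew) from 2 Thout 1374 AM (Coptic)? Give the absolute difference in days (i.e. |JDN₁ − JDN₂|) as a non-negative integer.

2256

First date → JDN 2324263; second date → JDN 2326519.
The interval is |2324263 − 2326519| = 2256 days.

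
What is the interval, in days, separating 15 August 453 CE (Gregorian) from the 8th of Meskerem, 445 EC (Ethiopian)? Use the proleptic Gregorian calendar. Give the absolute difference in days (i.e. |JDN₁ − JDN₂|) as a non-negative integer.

343

First date → JDN 1886742; second date → JDN 1886399.
The interval is |1886742 − 1886399| = 343 days.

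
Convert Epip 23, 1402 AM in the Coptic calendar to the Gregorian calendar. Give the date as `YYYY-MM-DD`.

Both dates share Julian Day Number 2337067; in the Gregorian calendar that is 27 July 1686 CE.

1686-07-27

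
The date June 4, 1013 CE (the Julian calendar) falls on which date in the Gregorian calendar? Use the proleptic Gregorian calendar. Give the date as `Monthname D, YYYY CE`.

June 10, 1013 CE

For dates in this range the Gregorian date is 6 days ahead of the Julian.
4 June 1013 Julian + 6 days → 10 June 1013 Gregorian.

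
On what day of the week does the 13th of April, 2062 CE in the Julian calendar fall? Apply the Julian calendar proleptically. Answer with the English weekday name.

Wednesday

This is JDN 2474306 (26 April 2062 Gregorian).
Since JDN mod 7 = 2 (0 = Monday), the day is Wednesday.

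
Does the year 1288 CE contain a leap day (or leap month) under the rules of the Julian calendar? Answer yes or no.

yes

1288 mod 4 = 0, so it is a leap year in the Julian calendar.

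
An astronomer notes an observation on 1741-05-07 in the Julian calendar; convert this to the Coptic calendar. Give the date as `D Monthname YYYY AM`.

The source date corresponds to 18 May 1741 in the Gregorian calendar (JDN 2357085).
That day falls on 12 Pashons 1457 AM in the Coptic calendar.

12 Pashons 1457 AM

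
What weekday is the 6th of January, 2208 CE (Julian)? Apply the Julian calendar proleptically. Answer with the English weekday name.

Thursday

This is JDN 2527535 (21 January 2208 Gregorian).
2527535 ≡ 3 (mod 7); counting from Monday = 0 gives Thursday.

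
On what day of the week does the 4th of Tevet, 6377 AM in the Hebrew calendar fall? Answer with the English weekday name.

This is JDN 2676903 (4 January 2617 Gregorian).
JDN 2676903 mod 7 = 5, and JDN 0 was a Monday, so this is a Saturday.

Saturday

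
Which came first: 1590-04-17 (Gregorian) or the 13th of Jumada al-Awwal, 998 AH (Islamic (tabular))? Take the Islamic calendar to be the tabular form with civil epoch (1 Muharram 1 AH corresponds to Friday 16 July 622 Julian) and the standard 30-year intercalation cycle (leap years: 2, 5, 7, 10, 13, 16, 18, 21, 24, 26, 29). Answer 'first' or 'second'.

First date → JDN 2301902; second date → JDN 2301874.
JDN 2301874 < JDN 2301902, so the second date is earlier.

second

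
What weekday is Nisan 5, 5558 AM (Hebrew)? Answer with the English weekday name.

Thursday

In the Gregorian calendar this is 22 March 1798 (JDN 2377847).
Since JDN mod 7 = 3 (0 = Monday), the day is Thursday.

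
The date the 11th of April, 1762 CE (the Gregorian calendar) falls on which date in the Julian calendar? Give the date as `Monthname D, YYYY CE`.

The Julian–Gregorian offset here is 11 days (Julian trailing).
11 April 1762 Gregorian − 11 days → 31 March 1762 Julian.

March 31, 1762 CE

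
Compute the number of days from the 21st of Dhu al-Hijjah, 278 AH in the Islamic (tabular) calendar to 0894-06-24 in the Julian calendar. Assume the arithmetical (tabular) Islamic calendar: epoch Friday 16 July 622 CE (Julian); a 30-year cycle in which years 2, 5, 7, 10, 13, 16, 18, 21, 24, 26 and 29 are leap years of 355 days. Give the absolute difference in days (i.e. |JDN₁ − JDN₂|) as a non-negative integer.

JDN of the first date = 2046945.
JDN of the second date = 2047766.
|2047766 − 2046945| = 821.

821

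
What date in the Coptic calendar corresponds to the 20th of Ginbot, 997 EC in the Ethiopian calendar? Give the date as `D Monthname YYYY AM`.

Julian Day Number of the source date = 2088269.
Converting JDN 2088269 to the Coptic calendar gives 20 Pashons 721 AM.

20 Pashons 721 AM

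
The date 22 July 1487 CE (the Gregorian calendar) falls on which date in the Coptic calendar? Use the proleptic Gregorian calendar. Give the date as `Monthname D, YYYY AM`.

Julian Day Number of the source date = 2264378.
Converting JDN 2264378 to the Coptic calendar gives 19 Epip 1203 AM.

Epip 19, 1203 AM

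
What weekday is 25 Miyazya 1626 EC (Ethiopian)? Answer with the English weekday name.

Sunday

Equivalently 30 April 1634 Gregorian, JDN 2317986.
2317986 ≡ 6 (mod 7); counting from Monday = 0 gives Sunday.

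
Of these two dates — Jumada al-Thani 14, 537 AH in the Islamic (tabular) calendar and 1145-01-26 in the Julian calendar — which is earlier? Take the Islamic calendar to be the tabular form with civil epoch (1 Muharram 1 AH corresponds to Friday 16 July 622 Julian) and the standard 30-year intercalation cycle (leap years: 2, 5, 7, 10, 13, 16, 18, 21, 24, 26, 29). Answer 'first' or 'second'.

Converting both to JDN: 2138542 vs 2139295; the smaller is the first.

first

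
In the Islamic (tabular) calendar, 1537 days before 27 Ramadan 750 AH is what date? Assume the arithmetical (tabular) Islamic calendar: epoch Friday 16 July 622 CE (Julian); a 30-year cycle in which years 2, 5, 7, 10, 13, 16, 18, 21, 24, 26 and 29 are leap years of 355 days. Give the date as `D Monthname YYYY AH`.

Counting 1537 days back from JDN 2214123 reaches JDN 2212586, which is 26 Jumada al-Awwal 746 AH.

26 Jumada al-Awwal 746 AH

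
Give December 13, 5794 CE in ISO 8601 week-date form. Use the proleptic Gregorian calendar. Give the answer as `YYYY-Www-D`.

5794-W50-6

The weekday is Saturday (ISO weekday 6).
That Saturday belongs to ISO week 50 of ISO year 5794.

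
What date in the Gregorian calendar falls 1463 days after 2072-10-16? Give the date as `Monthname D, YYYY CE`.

October 18, 2076 CE

The starting date is JDN 2478132; 2478132 + 1463 = 2479595.
JDN 2479595 corresponds to October 18, 2076 CE.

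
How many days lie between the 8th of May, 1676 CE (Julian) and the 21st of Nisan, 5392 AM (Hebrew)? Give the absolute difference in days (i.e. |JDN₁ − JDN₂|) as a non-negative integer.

16107

JDN of the first date = 2333345.
JDN of the second date = 2317238.
|2317238 − 2333345| = 16107.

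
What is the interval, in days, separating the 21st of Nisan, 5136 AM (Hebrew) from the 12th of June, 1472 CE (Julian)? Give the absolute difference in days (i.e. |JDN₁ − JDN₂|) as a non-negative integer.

JDN of the first date = 2223743.
JDN of the second date = 2258869.
|2258869 − 2223743| = 35126.

35126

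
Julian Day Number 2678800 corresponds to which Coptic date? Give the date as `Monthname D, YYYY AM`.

JDN 2678800 is 16 March 2622 in the Gregorian calendar.
In the Coptic calendar that day is Paremhat 2, 2338 AM.

Paremhat 2, 2338 AM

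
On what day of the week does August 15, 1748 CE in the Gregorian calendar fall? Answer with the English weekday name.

Since JDN mod 7 = 3 (0 = Monday), the day is Thursday.

Thursday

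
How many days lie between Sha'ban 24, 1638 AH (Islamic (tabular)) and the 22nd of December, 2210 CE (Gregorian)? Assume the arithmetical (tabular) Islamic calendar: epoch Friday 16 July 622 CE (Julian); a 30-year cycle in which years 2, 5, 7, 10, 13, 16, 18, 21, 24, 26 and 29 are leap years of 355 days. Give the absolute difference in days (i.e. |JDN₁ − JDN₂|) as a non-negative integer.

First date → JDN 2528768; second date → JDN 2528601.
The interval is |2528768 − 2528601| = 167 days.

167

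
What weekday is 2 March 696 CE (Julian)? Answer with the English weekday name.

Equivalently 5 March 696 Gregorian, JDN 1975333.
JDN 1975333 mod 7 = 3, and JDN 0 was a Monday, so this is a Thursday.

Thursday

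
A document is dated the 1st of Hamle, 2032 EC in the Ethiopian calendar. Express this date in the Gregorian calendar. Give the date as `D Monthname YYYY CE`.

8 July 2040 CE

Both dates share Julian Day Number 2466344; in the Gregorian calendar that is 8 July 2040 CE.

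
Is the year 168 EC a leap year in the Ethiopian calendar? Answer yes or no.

168 mod 4 = 0; in the Ethiopian calendar a year is leap when year mod 4 = 3, so it is a common year.

no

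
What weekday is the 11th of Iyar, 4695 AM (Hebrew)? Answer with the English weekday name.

This is JDN 2062673 (22 April 935 Gregorian).
JDN 2062673 mod 7 = 4, and JDN 0 was a Monday, so this is a Friday.

Friday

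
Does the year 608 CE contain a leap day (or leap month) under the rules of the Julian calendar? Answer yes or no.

608 mod 4 = 0, so it is a leap year in the Julian calendar.

yes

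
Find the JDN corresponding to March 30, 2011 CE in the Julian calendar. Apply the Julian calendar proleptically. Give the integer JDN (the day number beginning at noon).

2455664

In the Gregorian calendar the same day is 12 April 2011.
JDN 2451545 is 1 January 2000 CE (Gregorian); the target day is +4119 days from there, so JDN = 2455664.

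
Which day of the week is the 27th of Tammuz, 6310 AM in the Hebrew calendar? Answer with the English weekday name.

Tuesday

This is JDN 2652623 (14 July 2550 Gregorian).
Since JDN mod 7 = 1 (0 = Monday), the day is Tuesday.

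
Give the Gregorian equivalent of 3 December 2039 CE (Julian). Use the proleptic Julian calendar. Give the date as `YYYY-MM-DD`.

At this point the Julian calendar is 13 days behind the Gregorian.
3 December 2039 Julian + 13 days → 16 December 2039 Gregorian.

2039-12-16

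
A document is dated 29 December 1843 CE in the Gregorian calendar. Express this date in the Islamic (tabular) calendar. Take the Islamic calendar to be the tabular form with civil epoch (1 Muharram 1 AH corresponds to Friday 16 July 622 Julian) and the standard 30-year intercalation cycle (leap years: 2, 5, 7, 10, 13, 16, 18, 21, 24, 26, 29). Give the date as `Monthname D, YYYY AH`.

Dhu al-Hijjah 7, 1259 AH

Both dates share Julian Day Number 2394564; in the tabular Islamic calendar that is 7 Dhu al-Hijjah 1259 AH.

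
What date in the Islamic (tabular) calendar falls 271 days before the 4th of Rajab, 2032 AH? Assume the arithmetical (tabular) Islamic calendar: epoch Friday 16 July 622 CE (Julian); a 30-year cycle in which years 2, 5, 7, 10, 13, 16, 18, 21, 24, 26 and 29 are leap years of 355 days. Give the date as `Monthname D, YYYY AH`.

Ramadan 29, 2031 AH

Counting 271 days back from JDN 2668339 reaches JDN 2668068, which is Ramadan 29, 2031 AH.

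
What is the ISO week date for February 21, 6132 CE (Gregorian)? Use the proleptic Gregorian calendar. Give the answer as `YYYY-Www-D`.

The weekday is Thursday (ISO weekday 4).
That Thursday belongs to ISO week 8 of ISO year 6132.

6132-W08-4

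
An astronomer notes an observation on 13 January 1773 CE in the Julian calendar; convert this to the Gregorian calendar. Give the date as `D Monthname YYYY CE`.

At this point the Julian calendar is 11 days behind the Gregorian.
13 January 1773 Julian + 11 days → 24 January 1773 Gregorian.

24 January 1773 CE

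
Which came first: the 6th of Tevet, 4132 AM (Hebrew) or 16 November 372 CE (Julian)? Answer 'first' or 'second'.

first

Converting both to JDN: 1856929 vs 1857251; the smaller is the first.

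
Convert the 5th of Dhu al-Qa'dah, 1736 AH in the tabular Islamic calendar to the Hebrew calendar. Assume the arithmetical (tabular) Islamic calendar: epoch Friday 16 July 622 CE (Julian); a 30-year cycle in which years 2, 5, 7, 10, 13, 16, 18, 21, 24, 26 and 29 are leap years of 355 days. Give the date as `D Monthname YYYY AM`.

Both dates share Julian Day Number 2563565; in the Hebrew calendar that is 5 Tishrei 6067 AM.

5 Tishrei 6067 AM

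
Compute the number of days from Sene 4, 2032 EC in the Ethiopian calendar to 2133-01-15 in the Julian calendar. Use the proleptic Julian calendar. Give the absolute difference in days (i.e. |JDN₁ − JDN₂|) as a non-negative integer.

33834

First date → JDN 2466317; second date → JDN 2500151.
The interval is |2466317 − 2500151| = 33834 days.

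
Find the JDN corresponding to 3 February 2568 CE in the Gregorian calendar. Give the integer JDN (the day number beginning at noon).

JDN 2400001 is 17 November 1858 CE (Gregorian), MJD 0; the target day is +259035 days from there, so JDN = 2659036.

2659036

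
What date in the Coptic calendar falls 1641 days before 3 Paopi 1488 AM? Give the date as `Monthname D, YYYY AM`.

Parmouti 9, 1483 AM

JDN of 3 Paopi 1488 AM = 2368189.
2368189 − 1641 = 2366548.
JDN 2366548 in the Coptic calendar is Parmouti 9, 1483 AM.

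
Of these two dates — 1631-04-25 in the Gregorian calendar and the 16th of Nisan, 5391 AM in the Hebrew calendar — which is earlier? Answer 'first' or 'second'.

second

First date → JDN 2316885; second date → JDN 2316878.
JDN 2316878 < JDN 2316885, so the second date is earlier.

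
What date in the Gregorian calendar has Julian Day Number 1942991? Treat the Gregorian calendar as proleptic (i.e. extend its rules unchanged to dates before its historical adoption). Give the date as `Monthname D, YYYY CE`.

August 18, 607 CE

Counting from JDN 2299161 = 15 Oct 1582 gives an offset of -356170 days.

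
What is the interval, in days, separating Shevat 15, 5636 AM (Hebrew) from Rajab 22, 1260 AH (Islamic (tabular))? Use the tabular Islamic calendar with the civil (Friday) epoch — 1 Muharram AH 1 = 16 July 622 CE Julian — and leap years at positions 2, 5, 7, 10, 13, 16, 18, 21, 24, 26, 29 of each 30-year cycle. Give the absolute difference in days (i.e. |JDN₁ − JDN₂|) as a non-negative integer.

First date → JDN 2406295; second date → JDN 2394786.
The interval is |2406295 − 2394786| = 11509 days.

11509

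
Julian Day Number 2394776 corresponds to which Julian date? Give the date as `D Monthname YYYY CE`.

16 July 1844 CE

The Gregorian equivalent of JDN 2394776 is 28 July 1844.
In the Julian calendar that day is 16 July 1844 CE.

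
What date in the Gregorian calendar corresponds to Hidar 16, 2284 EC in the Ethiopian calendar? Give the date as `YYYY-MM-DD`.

2291-11-28

Both dates share Julian Day Number 2558162; in the Gregorian calendar that is 28 November 2291 CE.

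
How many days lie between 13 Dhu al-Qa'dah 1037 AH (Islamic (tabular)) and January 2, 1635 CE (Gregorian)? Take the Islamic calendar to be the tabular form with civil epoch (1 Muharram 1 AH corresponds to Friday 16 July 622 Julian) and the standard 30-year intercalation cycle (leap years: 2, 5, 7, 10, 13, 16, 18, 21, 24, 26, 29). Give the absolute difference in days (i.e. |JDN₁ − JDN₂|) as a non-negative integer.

First date → JDN 2315871; second date → JDN 2318233.
The interval is |2315871 − 2318233| = 2362 days.

2362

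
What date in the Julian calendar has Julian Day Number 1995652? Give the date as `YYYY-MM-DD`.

The proleptic Gregorian equivalent of JDN 1995652 is 23 October 751.
In the Julian calendar that day is 0751-10-19.

0751-10-19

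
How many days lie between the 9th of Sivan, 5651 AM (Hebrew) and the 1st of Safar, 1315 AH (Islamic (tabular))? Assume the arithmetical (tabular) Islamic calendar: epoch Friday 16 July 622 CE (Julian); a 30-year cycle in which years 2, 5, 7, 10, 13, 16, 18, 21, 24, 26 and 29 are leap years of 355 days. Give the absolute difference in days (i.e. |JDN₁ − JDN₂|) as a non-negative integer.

First date → JDN 2411899; second date → JDN 2414108.
The interval is |2411899 − 2414108| = 2209 days.

2209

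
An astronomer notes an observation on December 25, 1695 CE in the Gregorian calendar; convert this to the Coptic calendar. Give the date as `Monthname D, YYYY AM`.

Both dates share Julian Day Number 2340505; in the Coptic calendar that is 18 Koiak 1412 AM.

Koiak 18, 1412 AM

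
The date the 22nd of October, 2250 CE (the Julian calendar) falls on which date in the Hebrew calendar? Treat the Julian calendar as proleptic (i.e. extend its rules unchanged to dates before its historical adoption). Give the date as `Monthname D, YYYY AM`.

Julian Day Number of the source date = 2543165.
Converting JDN 2543165 to the Hebrew calendar gives 10 Cheshvan 6011 AM.

Cheshvan 10, 6011 AM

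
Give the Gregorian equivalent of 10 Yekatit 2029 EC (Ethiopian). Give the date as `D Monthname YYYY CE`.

Julian Day Number of the source date = 2465107.
Converting JDN 2465107 to the Gregorian calendar gives 17 February 2037 CE.

17 February 2037 CE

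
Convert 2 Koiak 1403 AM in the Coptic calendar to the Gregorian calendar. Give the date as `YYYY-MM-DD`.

1686-12-08

Julian Day Number of the source date = 2337201.
Converting JDN 2337201 to the Gregorian calendar gives 8 December 1686 CE.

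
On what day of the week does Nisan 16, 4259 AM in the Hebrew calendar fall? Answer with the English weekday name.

In the proleptic Gregorian calendar this is 13 April 499 (JDN 1903419).
1903419 ≡ 0 (mod 7); counting from Monday = 0 gives Monday.

Monday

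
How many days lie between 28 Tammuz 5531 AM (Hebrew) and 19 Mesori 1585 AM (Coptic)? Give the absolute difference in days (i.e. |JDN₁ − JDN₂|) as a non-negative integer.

JDN of the first date = 2368095.
JDN of the second date = 2403934.
|2403934 − 2368095| = 35839.

35839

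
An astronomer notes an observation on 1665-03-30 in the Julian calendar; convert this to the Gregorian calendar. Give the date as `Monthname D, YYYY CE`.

For dates in this range the Gregorian date is 10 days ahead of the Julian.
30 March 1665 Julian + 10 days → 9 April 1665 Gregorian.

April 9, 1665 CE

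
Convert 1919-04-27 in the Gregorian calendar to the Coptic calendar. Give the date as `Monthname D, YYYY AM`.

Both dates share Julian Day Number 2422076; in the Coptic calendar that is 19 Parmouti 1635 AM.

Parmouti 19, 1635 AM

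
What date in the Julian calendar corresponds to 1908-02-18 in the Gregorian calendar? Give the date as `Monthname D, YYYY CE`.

February 5, 1908 CE

For dates in this range the Gregorian date is 13 days ahead of the Julian.
18 February 1908 Gregorian − 13 days → 5 February 1908 Julian.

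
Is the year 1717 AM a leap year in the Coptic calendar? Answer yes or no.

no

1717 mod 4 = 1; in the Coptic calendar a year is leap when year mod 4 = 3, so it is a common year.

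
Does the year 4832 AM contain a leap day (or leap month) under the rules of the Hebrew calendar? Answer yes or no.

Hebrew year 4832 is year 6 of its 19-year Metonic cycle; leap years are at positions 3, 6, 8, 11, 14, 17, 19, so it is a leap year (13 months).

yes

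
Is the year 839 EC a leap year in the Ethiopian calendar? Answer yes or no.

yes

839 mod 4 = 3; in the Ethiopian calendar a year is leap when year mod 4 = 3, so it is a leap year.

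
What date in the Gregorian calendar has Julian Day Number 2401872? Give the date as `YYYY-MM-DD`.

1864-01-01

JDN 2451545 is 1 Jan 2000; 2401872 is −49673 days from there.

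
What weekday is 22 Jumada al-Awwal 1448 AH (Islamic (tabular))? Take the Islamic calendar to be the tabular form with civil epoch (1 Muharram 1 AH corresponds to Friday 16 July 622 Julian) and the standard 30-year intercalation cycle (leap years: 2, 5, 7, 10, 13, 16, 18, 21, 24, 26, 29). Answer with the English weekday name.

Tuesday

In the Gregorian calendar this is 3 November 2026 (JDN 2461348).
Since JDN mod 7 = 1 (0 = Monday), the day is Tuesday.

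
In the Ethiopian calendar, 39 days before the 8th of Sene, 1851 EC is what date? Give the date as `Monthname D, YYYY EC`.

The starting date is JDN 2400210; 2400210 − 39 = 2400171.
JDN 2400171 corresponds to Miyazya 29, 1851 EC.

Miyazya 29, 1851 EC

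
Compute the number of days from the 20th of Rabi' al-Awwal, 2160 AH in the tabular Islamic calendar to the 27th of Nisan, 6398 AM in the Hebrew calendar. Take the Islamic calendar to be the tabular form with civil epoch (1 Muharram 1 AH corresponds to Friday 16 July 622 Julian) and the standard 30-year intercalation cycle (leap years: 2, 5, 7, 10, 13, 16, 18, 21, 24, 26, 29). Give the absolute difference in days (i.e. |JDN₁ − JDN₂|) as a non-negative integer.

First date → JDN 2713596; second date → JDN 2684692.
The interval is |2713596 − 2684692| = 28904 days.

28904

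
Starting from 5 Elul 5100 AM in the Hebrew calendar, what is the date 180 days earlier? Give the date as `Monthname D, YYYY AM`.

Adar II 2, 5100 AM

Counting 180 days back from JDN 2210734 reaches JDN 2210554, which is Adar II 2, 5100 AM.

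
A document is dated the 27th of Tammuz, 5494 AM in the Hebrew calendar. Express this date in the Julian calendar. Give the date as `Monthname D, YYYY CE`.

The source date corresponds to 28 July 1734 in the Gregorian calendar (JDN 2354599).
That day falls on 17 July 1734 CE in the Julian calendar.

July 17, 1734 CE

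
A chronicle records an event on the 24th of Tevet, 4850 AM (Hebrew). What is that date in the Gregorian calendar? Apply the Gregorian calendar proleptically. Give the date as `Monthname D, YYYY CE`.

Both dates share Julian Day Number 2119179; in the Gregorian calendar that is 5 January 1090 CE.

January 5, 1090 CE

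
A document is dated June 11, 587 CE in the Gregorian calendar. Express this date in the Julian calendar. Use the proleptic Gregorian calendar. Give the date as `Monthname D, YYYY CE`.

For dates in this range the Gregorian date is 2 days ahead of the Julian.
11 June 587 Gregorian − 2 days → 9 June 587 Julian.

June 9, 587 CE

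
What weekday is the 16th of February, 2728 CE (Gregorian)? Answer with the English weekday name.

2717487 ≡ 3 (mod 7); counting from Monday = 0 gives Thursday.

Thursday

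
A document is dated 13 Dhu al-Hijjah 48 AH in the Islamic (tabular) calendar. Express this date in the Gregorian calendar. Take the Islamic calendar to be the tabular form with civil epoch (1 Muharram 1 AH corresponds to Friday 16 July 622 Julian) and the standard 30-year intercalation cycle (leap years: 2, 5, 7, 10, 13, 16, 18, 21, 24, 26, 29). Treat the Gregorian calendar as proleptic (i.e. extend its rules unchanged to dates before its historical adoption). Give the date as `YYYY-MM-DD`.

0669-01-25

Both dates share Julian Day Number 1965432; in the Gregorian calendar that is 25 January 669 CE.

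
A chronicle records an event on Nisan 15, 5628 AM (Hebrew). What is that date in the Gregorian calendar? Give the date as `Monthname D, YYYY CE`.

Julian Day Number of the source date = 2403430.
Converting JDN 2403430 to the Gregorian calendar gives 7 April 1868 CE.

April 7, 1868 CE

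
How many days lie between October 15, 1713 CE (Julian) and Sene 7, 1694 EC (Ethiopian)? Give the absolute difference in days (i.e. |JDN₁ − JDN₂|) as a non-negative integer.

JDN of the first date = 2347019.
JDN of the second date = 2342865.
|2342865 − 2347019| = 4154.

4154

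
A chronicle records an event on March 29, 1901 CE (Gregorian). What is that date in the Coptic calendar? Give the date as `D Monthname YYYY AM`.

20 Paremhat 1617 AM

Julian Day Number of the source date = 2415473.
Converting JDN 2415473 to the Coptic calendar gives 20 Paremhat 1617 AM.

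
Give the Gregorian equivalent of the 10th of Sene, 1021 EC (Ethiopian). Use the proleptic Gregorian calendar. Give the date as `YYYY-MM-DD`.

1029-06-10

Both dates share Julian Day Number 2097055; in the Gregorian calendar that is 10 June 1029 CE.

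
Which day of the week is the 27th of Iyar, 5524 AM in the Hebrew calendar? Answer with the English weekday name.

In the Gregorian calendar this is 29 May 1764 (JDN 2365497).
JDN 2365497 mod 7 = 1, and JDN 0 was a Monday, so this is a Tuesday.

Tuesday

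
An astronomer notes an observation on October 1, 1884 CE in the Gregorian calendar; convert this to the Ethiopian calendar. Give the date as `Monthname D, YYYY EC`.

Meskerem 22, 1877 EC

Both dates share Julian Day Number 2409451; in the Ethiopian calendar that is 22 Meskerem 1877 EC.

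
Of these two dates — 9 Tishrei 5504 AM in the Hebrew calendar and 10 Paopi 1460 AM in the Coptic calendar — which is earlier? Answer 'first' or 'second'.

first

First date → JDN 2357947; second date → JDN 2357969.
JDN 2357947 < JDN 2357969, so the first date is earlier.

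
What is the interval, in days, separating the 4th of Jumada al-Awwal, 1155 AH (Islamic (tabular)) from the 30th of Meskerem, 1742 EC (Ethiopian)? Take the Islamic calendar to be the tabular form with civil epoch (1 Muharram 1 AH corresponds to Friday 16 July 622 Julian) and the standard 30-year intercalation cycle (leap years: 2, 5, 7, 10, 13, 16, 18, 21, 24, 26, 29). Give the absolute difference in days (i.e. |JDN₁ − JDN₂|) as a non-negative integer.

First date → JDN 2357500; second date → JDN 2360150.
The interval is |2357500 − 2360150| = 2650 days.

2650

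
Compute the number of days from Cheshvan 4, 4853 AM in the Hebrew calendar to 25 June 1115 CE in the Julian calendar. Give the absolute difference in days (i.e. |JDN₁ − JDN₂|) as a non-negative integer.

JDN of the first date = 2120191.
JDN of the second date = 2128487.
|2128487 − 2120191| = 8296.

8296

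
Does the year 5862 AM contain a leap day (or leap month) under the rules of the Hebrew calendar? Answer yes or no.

Hebrew year 5862 is year 10 of its 19-year Metonic cycle; leap years are at positions 3, 6, 8, 11, 14, 17, 19, so it is a common year (12 months).

no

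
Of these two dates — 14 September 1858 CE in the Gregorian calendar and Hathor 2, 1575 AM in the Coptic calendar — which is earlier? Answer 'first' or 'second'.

Converting both to JDN: 2399937 vs 2399994; the smaller is the first.

first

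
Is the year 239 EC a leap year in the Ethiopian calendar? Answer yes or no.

239 mod 4 = 3; in the Ethiopian calendar a year is leap when year mod 4 = 3, so it is a leap year.

yes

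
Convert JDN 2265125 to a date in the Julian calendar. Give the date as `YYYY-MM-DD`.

JDN 2265125 is 7 August 1489 in the proleptic Gregorian calendar.
In the Julian calendar that day is 1489-07-29.

1489-07-29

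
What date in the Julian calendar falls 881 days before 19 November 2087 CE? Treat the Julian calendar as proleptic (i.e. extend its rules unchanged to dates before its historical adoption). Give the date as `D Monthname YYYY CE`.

Counting 881 days back from JDN 2483657 reaches JDN 2482776, which is 21 June 2085 CE.

21 June 2085 CE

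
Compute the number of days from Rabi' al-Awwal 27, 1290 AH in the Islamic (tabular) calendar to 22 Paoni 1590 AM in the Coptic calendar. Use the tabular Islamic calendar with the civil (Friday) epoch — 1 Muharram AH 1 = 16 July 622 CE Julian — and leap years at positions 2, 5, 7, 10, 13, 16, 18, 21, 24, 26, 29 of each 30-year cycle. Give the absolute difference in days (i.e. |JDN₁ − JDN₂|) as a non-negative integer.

399

First date → JDN 2405304; second date → JDN 2405703.
The interval is |2405304 − 2405703| = 399 days.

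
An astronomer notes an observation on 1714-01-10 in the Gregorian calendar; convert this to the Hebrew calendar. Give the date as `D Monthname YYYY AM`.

23 Tevet 5474 AM

Julian Day Number of the source date = 2347095.
Converting JDN 2347095 to the Hebrew calendar gives 23 Tevet 5474 AM.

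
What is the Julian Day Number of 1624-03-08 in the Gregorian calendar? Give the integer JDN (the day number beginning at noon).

2314281

JDN 2400001 is 17 November 1858 CE (Gregorian), MJD 0; the target day is −85720 days from there, so JDN = 2314281.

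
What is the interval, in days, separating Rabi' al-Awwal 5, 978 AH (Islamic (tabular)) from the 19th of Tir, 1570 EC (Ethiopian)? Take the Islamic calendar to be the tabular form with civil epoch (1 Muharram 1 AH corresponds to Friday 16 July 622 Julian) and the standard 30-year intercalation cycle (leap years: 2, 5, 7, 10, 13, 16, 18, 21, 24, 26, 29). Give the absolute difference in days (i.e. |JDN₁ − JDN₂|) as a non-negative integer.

2717

First date → JDN 2294719; second date → JDN 2297436.
The interval is |2294719 − 2297436| = 2717 days.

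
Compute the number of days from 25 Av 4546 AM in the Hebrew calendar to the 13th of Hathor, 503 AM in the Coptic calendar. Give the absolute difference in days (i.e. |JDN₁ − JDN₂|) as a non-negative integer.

First date → JDN 2008350; second date → JDN 2008457.
The interval is |2008350 − 2008457| = 107 days.

107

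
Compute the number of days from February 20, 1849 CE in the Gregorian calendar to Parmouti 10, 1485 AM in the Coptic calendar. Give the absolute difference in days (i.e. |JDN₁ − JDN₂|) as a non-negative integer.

JDN of the first date = 2396444.
JDN of the second date = 2367280.
|2367280 − 2396444| = 29164.

29164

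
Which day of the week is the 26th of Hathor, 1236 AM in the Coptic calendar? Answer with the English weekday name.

This is JDN 2276199 (3 December 1519 Gregorian).
JDN 2276199 mod 7 = 2, and JDN 0 was a Monday, so this is a Wednesday.

Wednesday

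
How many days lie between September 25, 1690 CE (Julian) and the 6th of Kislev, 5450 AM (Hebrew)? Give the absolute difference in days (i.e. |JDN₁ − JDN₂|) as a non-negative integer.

JDN of the first date = 2338598.
JDN of the second date = 2338277.
|2338277 − 2338598| = 321.

321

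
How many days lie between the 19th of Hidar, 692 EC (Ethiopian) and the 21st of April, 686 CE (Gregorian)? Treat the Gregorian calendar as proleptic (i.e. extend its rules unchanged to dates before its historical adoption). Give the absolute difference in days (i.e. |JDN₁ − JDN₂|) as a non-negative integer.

4960

First date → JDN 1976687; second date → JDN 1971727.
The interval is |1976687 − 1971727| = 4960 days.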